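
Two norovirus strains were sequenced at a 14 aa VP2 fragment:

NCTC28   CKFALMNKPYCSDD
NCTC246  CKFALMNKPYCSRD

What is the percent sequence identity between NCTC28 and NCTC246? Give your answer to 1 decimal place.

The sequences differ at position 13 (D/R).
13 of the 14 sites match, so the percent identity is 13/14 × 100 = 92.9%.

92.9%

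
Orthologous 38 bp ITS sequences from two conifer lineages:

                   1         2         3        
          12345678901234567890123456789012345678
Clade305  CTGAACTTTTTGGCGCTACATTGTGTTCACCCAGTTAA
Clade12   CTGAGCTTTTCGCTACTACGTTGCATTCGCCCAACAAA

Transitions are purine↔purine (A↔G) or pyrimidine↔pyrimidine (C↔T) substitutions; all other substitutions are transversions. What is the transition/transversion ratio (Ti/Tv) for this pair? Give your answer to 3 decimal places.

Differing sites — 5:A/G (Ti); 11:T/C (Ti); 13:G/C (Tv); 14:C/T (Ti); 15:G/A (Ti); 20:A/G (Ti); 24:T/C (Ti); 25:G/A (Ti); 29:A/G (Ti); 34:G/A (Ti); 35:T/C (Ti); 36:T/A (Tv).
Of the 12 differences, 10 transitions and 2 transversions, so Ti/Tv = 10/2 = 5.000.

5.000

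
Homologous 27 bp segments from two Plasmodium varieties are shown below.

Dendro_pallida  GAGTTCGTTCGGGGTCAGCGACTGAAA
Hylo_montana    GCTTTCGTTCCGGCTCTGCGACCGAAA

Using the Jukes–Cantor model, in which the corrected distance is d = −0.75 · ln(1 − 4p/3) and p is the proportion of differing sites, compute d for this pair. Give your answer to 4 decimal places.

Differing sites — 2:A/C; 3:G/T; 11:G/C; 14:G/C; 17:A/T; 23:T/C.
p = 6/27 = 0.222222.
d = −0.75 · ln(1 − (4/3)·0.222222) = −0.75 · ln(0.703704) = −0.75 · (-0.351397) = 0.2635.

0.2635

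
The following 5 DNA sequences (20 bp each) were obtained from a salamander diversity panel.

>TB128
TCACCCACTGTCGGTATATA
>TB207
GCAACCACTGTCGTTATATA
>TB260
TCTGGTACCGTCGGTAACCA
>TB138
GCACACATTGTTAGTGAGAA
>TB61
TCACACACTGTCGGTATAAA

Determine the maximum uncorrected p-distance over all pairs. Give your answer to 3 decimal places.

Pairwise Hamming distances:
  TB128 vs TB207: 3
  TB128 vs TB260: 8
  TB128 vs TB138: 9
  TB128 vs TB61: 2
  TB207 vs TB260: 10
  TB207 vs TB138: 10
  TB207 vs TB61: 5
  TB260 vs TB138: 12
  TB260 vs TB61: 8
  TB138 vs TB61: 7
The largest is 12 mismatches, between TB260 and TB138; p = 12/20 = 0.600.

0.600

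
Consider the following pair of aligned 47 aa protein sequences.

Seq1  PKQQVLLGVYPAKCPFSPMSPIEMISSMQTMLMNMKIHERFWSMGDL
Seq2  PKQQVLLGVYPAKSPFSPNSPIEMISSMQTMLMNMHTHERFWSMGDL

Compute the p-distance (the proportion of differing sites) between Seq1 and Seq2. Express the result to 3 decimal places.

The sequences differ at positions 14 (C/S), 19 (M/N), 36 (K/H), 37 (I/T).
There are 4 differences over 47 sites, so p = 4/47 = 0.085.

0.085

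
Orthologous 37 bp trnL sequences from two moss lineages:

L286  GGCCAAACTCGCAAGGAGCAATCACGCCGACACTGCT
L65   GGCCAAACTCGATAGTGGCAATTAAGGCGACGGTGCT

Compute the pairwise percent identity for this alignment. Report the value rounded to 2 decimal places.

75.68%

Mismatches occur at site 12 (C/A), site 13 (A/T), site 16 (G/T), site 17 (A/G), site 23 (C/T), site 25 (C/A), site 27 (C/G), site 32 (A/G), site 33 (C/G).
28 of the 37 sites match, so the percent identity is 28/37 × 100 = 75.68%.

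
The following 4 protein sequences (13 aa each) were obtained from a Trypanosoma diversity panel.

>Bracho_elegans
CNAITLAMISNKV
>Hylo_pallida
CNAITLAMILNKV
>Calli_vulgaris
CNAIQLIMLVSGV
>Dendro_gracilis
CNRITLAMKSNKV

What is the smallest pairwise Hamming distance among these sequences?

1

Pairwise Hamming distances:
  Bracho_elegans vs Hylo_pallida: 1
  Bracho_elegans vs Calli_vulgaris: 6
  Bracho_elegans vs Dendro_gracilis: 2
  Hylo_pallida vs Calli_vulgaris: 6
  Hylo_pallida vs Dendro_gracilis: 3
  Calli_vulgaris vs Dendro_gracilis: 7
The smallest is 1, between Bracho_elegans and Hylo_pallida.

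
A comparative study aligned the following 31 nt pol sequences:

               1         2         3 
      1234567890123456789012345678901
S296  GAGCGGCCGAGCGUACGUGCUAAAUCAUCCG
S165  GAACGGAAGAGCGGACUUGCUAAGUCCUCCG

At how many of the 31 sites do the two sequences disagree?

7

The sequences differ at positions 3 (G/A), 7 (C/A), 8 (C/A), 14 (U/G), 17 (G/U), 24 (A/G), 27 (A/C).
That gives 7 mismatches out of 31 aligned sites, so the Hamming distance is 7.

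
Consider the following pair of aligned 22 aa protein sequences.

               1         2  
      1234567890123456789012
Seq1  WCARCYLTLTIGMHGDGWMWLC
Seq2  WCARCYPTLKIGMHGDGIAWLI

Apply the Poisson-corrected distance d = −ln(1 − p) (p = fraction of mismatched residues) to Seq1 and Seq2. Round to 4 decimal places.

0.2578

The sequences differ at positions 7 (L/P), 10 (T/K), 18 (W/I), 19 (M/A), 22 (C/I).
p = 5/22 = 0.227273.
d = −ln(1 − 0.227273) = −ln(0.772727) = 0.2578.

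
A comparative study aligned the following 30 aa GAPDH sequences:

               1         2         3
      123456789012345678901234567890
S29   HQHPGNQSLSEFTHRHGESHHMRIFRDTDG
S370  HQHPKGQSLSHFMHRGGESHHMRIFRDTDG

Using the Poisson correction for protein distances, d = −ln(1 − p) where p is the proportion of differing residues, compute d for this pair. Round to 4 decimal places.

The sequences differ at positions 5 (G/K), 6 (N/G), 11 (E/H), 13 (T/M), 16 (H/G).
p = 5/30 = 0.166667.
d = −ln(1 − 0.166667) = −ln(0.833333) = 0.1823.

0.1823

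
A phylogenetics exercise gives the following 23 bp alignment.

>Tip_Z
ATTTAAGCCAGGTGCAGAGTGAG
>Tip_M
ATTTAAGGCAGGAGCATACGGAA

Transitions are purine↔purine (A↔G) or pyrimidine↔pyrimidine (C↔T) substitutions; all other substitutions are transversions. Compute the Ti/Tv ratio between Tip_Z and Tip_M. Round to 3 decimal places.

The sequences differ at positions 8 (C/G, transversion), 13 (T/A, transversion), 17 (G/T, transversion), 19 (G/C, transversion), 20 (T/G, transversion), 23 (G/A, transition).
Of the 6 differences, 1 transition and 5 transversions, so Ti/Tv = 1/5 = 0.200.

0.200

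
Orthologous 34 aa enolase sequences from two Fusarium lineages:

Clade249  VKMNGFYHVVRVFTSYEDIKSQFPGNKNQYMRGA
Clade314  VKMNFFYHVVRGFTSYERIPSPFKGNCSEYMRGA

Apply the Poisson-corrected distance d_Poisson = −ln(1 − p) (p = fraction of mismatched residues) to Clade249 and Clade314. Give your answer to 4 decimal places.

Differing sites — 5:G/F; 12:V/G; 18:D/R; 20:K/P; 22:Q/P; 24:P/K; 27:K/C; 28:N/S; 29:Q/E.
p = 9/34 = 0.264706.
d = −ln(1 − 0.264706) = −ln(0.735294) = 0.3075.

0.3075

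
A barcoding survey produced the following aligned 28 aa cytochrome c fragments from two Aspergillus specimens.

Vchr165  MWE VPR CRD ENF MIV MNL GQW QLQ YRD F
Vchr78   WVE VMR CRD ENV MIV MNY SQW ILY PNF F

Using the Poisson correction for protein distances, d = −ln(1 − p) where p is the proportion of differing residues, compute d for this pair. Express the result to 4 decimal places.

The sequences differ at positions 1 (M/W), 2 (W/V), 5 (P/M), 12 (F/V), 18 (L/Y), 19 (G/S), 22 (Q/I), 24 (Q/Y), 25 (Y/P), 26 (R/N), 27 (D/F).
p = 11/28 = 0.392857.
d = −ln(1 − 0.392857) = −ln(0.607143) = 0.4990.

0.4990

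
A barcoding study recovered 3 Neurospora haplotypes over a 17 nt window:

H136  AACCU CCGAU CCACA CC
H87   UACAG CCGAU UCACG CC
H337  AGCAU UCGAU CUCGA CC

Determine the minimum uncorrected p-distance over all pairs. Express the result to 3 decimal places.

Pairwise Hamming distances:
  H136 vs H87: 5
  H136 vs H337: 6
  H87 vs H337: 9
The smallest is 5 mismatches, between H136 and H87; p = 5/17 = 0.294.

0.294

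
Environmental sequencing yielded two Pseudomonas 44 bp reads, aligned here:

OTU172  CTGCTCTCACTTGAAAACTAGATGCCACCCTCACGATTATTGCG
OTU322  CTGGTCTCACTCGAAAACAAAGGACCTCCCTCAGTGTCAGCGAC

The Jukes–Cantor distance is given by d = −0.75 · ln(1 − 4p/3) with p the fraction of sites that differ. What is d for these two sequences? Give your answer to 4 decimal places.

0.4975

The sequences differ at positions 4 (C/G), 12 (T/C), 19 (T/A), 21 (G/A), 22 (A/G), 23 (T/G), 24 (G/A), 27 (A/T), 34 (C/G), 35 (G/T), 36 (A/G), 38 (T/C), 40 (T/G), 41 (T/C), 43 (C/A), 44 (G/C).
p = 16/44 = 0.363636.
d = −0.75 · ln(1 − (4/3)·0.363636) = −0.75 · ln(0.515152) = −0.75 · (-0.663293) = 0.4975.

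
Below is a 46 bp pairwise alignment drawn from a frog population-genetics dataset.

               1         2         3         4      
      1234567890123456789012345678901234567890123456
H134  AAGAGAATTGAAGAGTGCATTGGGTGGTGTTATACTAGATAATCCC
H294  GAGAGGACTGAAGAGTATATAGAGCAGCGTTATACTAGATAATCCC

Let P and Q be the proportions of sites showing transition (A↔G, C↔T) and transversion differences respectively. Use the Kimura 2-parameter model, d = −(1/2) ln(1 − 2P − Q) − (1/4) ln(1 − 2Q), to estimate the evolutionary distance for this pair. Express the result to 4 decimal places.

Differing sites — 1:A/G (Ti); 6:A/G (Ti); 8:T/C (Ti); 17:G/A (Ti); 18:C/T (Ti); 21:T/A (Tv); 23:G/A (Ti); 25:T/C (Ti); 26:G/A (Ti); 28:T/C (Ti).
Of the 10 differences, 9 transitions and 1 transversion over 46 sites: P = 9/46 = 0.195652, Q = 1/46 = 0.021739.
d = −0.5·ln(0.586957) − 0.25·ln(0.956522) = −0.5·(-0.532804) − 0.25·(-0.044451) = 0.2775.

0.2775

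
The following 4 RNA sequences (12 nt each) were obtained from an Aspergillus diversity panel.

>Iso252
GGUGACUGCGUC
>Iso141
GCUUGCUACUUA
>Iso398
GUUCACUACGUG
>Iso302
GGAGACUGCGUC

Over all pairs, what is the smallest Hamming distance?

Pairwise Hamming distances:
  Iso252 vs Iso141: 6
  Iso252 vs Iso398: 4
  Iso252 vs Iso302: 1
  Iso141 vs Iso398: 5
  Iso141 vs Iso302: 7
  Iso398 vs Iso302: 5
The smallest is 1, between Iso252 and Iso302.

1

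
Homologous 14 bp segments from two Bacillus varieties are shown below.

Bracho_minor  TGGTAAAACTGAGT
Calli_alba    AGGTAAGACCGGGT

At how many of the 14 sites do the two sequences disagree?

The sequences differ at positions 1 (T/A), 7 (A/G), 10 (T/C), 12 (A/G).
That gives 4 mismatches out of 14 aligned sites, so the Hamming distance is 4.

4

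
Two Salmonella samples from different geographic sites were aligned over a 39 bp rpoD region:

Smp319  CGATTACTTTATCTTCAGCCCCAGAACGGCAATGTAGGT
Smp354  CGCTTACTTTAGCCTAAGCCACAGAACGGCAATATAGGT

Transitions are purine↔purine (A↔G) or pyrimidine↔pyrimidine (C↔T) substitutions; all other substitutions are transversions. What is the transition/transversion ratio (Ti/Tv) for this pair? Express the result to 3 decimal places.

0.500

Mismatches occur at site 3 (A↔C, transversion), site 12 (T↔G, transversion), site 14 (T↔C, transition), site 16 (C↔A, transversion), site 21 (C↔A, transversion), site 34 (G↔A, transition).
Of the 6 differences, 2 transitions and 4 transversions, so Ti/Tv = 2/4 = 0.500.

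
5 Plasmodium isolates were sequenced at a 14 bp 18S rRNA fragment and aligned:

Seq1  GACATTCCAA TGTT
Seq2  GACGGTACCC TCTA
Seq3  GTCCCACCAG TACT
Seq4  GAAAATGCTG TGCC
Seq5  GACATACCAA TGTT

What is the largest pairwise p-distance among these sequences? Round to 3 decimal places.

0.714

Pairwise Hamming distances:
  Seq1 vs Seq2: 7
  Seq1 vs Seq3: 7
  Seq1 vs Seq4: 7
  Seq1 vs Seq5: 1
  Seq2 vs Seq3: 10
  Seq2 vs Seq4: 9
  Seq2 vs Seq5: 8
  Seq3 vs Seq4: 9
  Seq3 vs Seq5: 6
  Seq4 vs Seq5: 8
The largest is 10 mismatches, between Seq2 and Seq3; p = 10/14 = 0.714.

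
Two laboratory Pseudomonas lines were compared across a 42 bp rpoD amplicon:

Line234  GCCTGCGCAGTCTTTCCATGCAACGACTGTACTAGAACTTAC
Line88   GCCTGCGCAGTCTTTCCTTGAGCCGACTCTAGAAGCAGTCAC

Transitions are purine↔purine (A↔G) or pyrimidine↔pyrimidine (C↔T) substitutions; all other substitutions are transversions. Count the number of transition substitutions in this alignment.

The sequences differ at positions 18 (A/T, transversion), 21 (C/A, transversion), 22 (A/G, transition), 23 (A/C, transversion), 29 (G/C, transversion), 32 (C/G, transversion), 33 (T/A, transversion), 36 (A/C, transversion), 38 (C/G, transversion), 40 (T/C, transition).
Of the 10 differences, 2 transitions and 8 transversions, so the answer is 2.

2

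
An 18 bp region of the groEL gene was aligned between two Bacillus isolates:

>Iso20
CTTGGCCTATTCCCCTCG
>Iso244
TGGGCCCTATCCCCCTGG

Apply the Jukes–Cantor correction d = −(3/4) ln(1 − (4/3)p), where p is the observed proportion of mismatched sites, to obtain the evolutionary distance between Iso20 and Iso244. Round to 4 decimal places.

0.4408

Differing sites — 1:C/T; 2:T/G; 3:T/G; 5:G/C; 11:T/C; 17:C/G.
p = 6/18 = 0.333333.
d = −0.75 · ln(1 − (4/3)·0.333333) = −0.75 · ln(0.555556) = −0.75 · (-0.587786) = 0.4408.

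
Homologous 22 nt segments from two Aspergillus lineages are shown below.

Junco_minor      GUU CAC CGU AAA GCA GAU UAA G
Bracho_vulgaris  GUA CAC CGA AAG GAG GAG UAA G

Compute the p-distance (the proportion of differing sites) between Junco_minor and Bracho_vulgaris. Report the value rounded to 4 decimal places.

0.2727

The sequences differ at positions 3 (U/A), 9 (U/A), 12 (A/G), 14 (C/A), 15 (A/G), 18 (U/G).
There are 6 differences over 22 sites, so p = 6/22 = 0.2727.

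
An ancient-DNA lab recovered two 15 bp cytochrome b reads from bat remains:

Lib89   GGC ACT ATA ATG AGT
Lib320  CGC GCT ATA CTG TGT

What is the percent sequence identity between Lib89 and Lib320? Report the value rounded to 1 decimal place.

Differing sites — 1:G/C; 4:A/G; 10:A/C; 13:A/T.
11 of the 15 sites match, so the percent identity is 11/15 × 100 = 73.3%.

73.3%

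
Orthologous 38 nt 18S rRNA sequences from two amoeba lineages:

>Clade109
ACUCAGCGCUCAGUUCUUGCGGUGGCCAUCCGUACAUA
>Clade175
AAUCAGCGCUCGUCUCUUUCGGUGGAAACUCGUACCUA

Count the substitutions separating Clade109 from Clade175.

The sequences differ at positions 2 (C/A), 12 (A/G), 13 (G/U), 14 (U/C), 19 (G/U), 26 (C/A), 27 (C/A), 29 (U/C), 30 (C/U), 36 (A/C).
That gives 10 mismatches out of 38 aligned sites, so the Hamming distance is 10.

10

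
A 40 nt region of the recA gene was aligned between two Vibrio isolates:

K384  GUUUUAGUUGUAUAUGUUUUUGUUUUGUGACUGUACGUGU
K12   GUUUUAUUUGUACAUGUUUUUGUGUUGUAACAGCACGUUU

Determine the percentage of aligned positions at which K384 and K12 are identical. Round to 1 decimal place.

82.5%

The sequences differ at positions 7 (G/U), 13 (U/C), 24 (U/G), 29 (G/A), 32 (U/A), 34 (U/C), 39 (G/U).
33 of the 40 sites match, so the percent identity is 33/40 × 100 = 82.5%.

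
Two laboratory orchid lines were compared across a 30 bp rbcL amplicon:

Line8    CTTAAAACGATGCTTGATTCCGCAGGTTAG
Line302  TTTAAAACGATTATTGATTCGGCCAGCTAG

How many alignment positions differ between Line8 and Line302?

Mismatches occur at site 1 (C↔T), site 12 (G↔T), site 13 (C↔A), site 21 (C↔G), site 24 (A↔C), site 25 (G↔A), site 27 (T↔C).
That gives 7 mismatches out of 30 aligned sites, so the Hamming distance is 7.

7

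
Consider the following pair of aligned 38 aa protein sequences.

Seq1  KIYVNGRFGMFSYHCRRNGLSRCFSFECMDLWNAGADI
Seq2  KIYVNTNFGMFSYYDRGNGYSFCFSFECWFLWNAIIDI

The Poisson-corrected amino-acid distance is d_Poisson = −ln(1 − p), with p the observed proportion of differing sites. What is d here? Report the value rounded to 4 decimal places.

0.3417

Mismatches occur at site 6 (G↔T), site 7 (R↔N), site 14 (H↔Y), site 15 (C↔D), site 17 (R↔G), site 20 (L↔Y), site 22 (R↔F), site 29 (M↔W), site 30 (D↔F), site 35 (G↔I), site 36 (A↔I).
p = 11/38 = 0.289474.
d = −ln(1 − 0.289474) = −ln(0.710526) = 0.3417.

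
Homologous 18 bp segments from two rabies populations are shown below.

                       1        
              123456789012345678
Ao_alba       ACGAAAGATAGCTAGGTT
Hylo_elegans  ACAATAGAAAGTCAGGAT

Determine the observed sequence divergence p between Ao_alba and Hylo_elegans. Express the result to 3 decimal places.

Differing sites — 3:G/A; 5:A/T; 9:T/A; 12:C/T; 13:T/C; 17:T/A.
There are 6 differences over 18 sites, so p = 6/18 = 0.333.

0.333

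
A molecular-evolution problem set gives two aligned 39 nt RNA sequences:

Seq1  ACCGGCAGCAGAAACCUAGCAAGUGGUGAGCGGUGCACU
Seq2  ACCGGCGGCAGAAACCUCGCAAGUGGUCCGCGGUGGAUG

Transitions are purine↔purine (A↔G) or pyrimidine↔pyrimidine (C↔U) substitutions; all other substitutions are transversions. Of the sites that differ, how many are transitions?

2

Differing sites — 7:A/G (Ti); 18:A/C (Tv); 28:G/C (Tv); 29:A/C (Tv); 36:C/G (Tv); 38:C/U (Ti); 39:U/G (Tv).
Of the 7 differences, 2 transitions and 5 transversions, so the answer is 2.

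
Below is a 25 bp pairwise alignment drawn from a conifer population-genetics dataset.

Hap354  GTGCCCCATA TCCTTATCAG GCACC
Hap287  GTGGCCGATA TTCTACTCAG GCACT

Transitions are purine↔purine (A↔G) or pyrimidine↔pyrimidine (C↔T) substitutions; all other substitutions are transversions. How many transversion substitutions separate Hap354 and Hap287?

4

Differing sites — 4:C/G (Tv); 7:C/G (Tv); 12:C/T (Ti); 15:T/A (Tv); 16:A/C (Tv); 25:C/T (Ti).
Of the 6 differences, 2 transitions and 4 transversions, so the answer is 4.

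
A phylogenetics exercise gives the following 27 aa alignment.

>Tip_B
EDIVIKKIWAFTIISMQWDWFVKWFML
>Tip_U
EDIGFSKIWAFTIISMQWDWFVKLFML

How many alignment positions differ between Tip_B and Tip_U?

Differing sites — 4:V/G; 5:I/F; 6:K/S; 24:W/L.
That gives 4 mismatches out of 27 aligned sites, so the Hamming distance is 4.

4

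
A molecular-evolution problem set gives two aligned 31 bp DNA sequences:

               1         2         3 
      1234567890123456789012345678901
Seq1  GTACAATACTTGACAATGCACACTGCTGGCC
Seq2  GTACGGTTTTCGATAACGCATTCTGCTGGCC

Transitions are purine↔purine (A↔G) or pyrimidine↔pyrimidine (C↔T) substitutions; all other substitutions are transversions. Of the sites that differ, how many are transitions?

The sequences differ at positions 5 (A/G, transition), 6 (A/G, transition), 8 (A/T, transversion), 9 (C/T, transition), 11 (T/C, transition), 14 (C/T, transition), 17 (T/C, transition), 21 (C/T, transition), 22 (A/T, transversion).
Of the 9 differences, 7 transitions and 2 transversions, so the answer is 7.

7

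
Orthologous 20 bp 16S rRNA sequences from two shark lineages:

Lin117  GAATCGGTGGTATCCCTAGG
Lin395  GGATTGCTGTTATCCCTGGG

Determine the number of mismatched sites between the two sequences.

5

The sequences differ at positions 2 (A/G), 5 (C/T), 7 (G/C), 10 (G/T), 18 (A/G).
That gives 5 mismatches out of 20 aligned sites, so the Hamming distance is 5.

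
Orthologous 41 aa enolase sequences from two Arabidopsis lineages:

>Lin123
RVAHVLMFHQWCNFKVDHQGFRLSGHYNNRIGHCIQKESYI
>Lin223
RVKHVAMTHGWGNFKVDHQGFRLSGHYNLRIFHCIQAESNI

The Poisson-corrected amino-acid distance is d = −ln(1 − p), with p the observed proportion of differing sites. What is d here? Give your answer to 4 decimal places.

0.2478

Differing sites — 3:A/K; 6:L/A; 8:F/T; 10:Q/G; 12:C/G; 29:N/L; 32:G/F; 37:K/A; 40:Y/N.
p = 9/41 = 0.219512.
d = −ln(1 − 0.219512) = −ln(0.780488) = 0.2478.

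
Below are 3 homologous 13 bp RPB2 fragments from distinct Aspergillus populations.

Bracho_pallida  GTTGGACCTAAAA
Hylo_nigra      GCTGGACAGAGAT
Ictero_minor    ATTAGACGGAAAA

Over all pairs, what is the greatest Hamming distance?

6

Pairwise Hamming distances:
  Bracho_pallida vs Hylo_nigra: 5
  Bracho_pallida vs Ictero_minor: 4
  Hylo_nigra vs Ictero_minor: 6
The largest is 6, between Hylo_nigra and Ictero_minor.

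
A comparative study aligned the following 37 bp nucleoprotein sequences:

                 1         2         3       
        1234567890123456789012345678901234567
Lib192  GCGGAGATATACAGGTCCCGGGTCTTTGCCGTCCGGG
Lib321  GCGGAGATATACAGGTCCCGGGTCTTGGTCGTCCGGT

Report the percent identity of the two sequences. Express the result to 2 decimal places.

91.89%

Differing sites — 27:T/G; 29:C/T; 37:G/T.
34 of the 37 sites match, so the percent identity is 34/37 × 100 = 91.89%.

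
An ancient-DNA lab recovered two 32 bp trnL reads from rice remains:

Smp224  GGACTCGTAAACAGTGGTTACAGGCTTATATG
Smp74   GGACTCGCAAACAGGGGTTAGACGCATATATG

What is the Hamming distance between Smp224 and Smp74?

5

Mismatches occur at site 8 (T→C), site 15 (T→G), site 21 (C→G), site 23 (G→C), site 26 (T→A).
That gives 5 mismatches out of 32 aligned sites, so the Hamming distance is 5.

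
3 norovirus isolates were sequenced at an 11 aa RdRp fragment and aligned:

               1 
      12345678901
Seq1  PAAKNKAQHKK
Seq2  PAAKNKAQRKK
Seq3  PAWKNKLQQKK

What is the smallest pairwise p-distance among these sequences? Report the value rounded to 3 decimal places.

Pairwise Hamming distances:
  Seq1 vs Seq2: 1
  Seq1 vs Seq3: 3
  Seq2 vs Seq3: 3
The smallest is 1 mismatch, between Seq1 and Seq2; p = 1/11 = 0.091.

0.091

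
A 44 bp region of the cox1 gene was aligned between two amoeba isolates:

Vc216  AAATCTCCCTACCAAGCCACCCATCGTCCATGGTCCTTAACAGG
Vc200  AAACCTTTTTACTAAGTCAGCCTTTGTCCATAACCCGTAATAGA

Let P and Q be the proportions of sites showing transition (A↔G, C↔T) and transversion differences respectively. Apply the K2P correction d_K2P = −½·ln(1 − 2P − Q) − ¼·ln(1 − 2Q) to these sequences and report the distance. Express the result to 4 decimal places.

0.5121

Differing sites — 4:T/C (Ti); 7:C/T (Ti); 8:C/T (Ti); 9:C/T (Ti); 13:C/T (Ti); 17:C/T (Ti); 20:C/G (Tv); 23:A/T (Tv); 25:C/T (Ti); 32:G/A (Ti); 33:G/A (Ti); 34:T/C (Ti); 37:T/G (Tv); 41:C/T (Ti); 44:G/A (Ti).
Of the 15 differences, 12 transitions and 3 transversions over 44 sites: P = 12/44 = 0.272727, Q = 3/44 = 0.068182.
d = −0.5·ln(0.386364) − 0.25·ln(0.863636) = −0.5·(-0.950975) − 0.25·(-0.146604) = 0.5121.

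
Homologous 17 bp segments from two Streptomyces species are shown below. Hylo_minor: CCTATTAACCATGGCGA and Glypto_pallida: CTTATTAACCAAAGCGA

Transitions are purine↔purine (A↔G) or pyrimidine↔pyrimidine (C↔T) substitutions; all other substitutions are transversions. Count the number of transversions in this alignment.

1

Differing sites — 2:C/T (Ti); 12:T/A (Tv); 13:G/A (Ti).
Of the 3 differences, 2 transitions and 1 transversion, so the answer is 1.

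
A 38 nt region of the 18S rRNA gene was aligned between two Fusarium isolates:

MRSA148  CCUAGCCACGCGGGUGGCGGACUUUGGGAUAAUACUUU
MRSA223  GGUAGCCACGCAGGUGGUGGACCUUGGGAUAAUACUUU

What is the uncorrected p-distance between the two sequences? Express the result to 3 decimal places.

0.132

The sequences differ at positions 1 (C/G), 2 (C/G), 12 (G/A), 18 (C/U), 23 (U/C).
There are 5 differences over 38 sites, so p = 5/38 = 0.132.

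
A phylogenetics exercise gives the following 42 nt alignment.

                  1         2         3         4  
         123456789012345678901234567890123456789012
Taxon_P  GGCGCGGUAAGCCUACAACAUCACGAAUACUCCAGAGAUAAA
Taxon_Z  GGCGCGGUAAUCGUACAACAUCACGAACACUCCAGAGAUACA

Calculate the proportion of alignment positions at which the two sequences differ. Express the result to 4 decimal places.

The sequences differ at positions 11 (G/U), 13 (C/G), 28 (U/C), 41 (A/C).
There are 4 differences over 42 sites, so p = 4/42 = 0.0952.

0.0952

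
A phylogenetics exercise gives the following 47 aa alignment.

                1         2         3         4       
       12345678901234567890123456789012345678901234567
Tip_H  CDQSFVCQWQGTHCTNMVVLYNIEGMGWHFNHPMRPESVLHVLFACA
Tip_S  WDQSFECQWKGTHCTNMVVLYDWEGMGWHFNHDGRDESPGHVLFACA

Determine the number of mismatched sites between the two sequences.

Mismatches occur at site 1 (C↔W), site 6 (V↔E), site 10 (Q↔K), site 22 (N↔D), site 23 (I↔W), site 33 (P↔D), site 34 (M↔G), site 36 (P↔D), site 39 (V↔P), site 40 (L↔G).
That gives 10 mismatches out of 47 aligned sites, so the Hamming distance is 10.

10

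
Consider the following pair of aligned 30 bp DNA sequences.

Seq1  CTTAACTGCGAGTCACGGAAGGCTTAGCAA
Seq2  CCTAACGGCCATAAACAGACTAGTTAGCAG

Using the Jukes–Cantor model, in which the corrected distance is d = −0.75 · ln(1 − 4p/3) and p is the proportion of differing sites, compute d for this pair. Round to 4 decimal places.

Differing sites — 2:T/C; 7:T/G; 10:G/C; 12:G/T; 13:T/A; 14:C/A; 17:G/A; 20:A/C; 21:G/T; 22:G/A; 23:C/G; 30:A/G.
p = 12/30 = 0.400000.
d = −0.75 · ln(1 − (4/3)·0.400000) = −0.75 · ln(0.466667) = −0.75 · (-0.762139) = 0.5716.

0.5716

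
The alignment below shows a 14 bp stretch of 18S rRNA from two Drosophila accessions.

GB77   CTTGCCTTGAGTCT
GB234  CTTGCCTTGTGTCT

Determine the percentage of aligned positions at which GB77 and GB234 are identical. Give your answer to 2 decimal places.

A single mismatch occurs at site 10 (A→T).
13 of the 14 sites match, so the percent identity is 13/14 × 100 = 92.86%.

92.86%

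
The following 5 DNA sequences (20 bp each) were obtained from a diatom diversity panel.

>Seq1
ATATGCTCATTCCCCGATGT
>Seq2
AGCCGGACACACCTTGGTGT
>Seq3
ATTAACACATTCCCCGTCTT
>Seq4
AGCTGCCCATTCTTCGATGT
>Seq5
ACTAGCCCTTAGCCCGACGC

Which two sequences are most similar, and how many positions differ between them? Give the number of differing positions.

Pairwise Hamming distances:
  Seq1 vs Seq2: 10
  Seq1 vs Seq3: 7
  Seq1 vs Seq4: 5
  Seq1 vs Seq5: 9
  Seq2 vs Seq3: 12
  Seq2 vs Seq4: 8
  Seq2 vs Seq5: 13
  Seq3 vs Seq4: 10
  Seq3 vs Seq5: 9
  Seq4 vs Seq5: 10
The smallest is 5, between Seq1 and Seq4.

5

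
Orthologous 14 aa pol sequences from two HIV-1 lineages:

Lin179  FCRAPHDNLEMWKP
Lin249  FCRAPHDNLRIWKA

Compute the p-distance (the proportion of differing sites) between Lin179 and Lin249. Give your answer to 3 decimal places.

Differing sites — 10:E/R; 11:M/I; 14:P/A.
There are 3 differences over 14 sites, so p = 3/14 = 0.214.

0.214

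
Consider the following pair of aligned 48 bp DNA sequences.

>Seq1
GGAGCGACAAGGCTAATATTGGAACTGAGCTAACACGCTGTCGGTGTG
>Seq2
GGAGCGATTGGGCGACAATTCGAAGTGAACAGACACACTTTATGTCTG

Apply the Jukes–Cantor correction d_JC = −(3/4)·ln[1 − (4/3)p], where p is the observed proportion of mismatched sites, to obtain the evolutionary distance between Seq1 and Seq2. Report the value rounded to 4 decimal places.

Differing sites — 8:C/T; 9:A/T; 10:A/G; 14:T/G; 16:A/C; 17:T/A; 21:G/C; 25:C/G; 29:G/A; 31:T/A; 32:A/G; 37:G/A; 40:G/T; 42:C/A; 43:G/T; 46:G/C.
p = 16/48 = 0.333333.
d = −0.75 · ln(1 − (4/3)·0.333333) = −0.75 · ln(0.555556) = −0.75 · (-0.587786) = 0.4408.

0.4408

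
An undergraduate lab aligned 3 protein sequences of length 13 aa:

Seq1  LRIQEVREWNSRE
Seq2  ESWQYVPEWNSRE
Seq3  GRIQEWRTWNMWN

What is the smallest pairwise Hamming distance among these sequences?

5

Pairwise Hamming distances:
  Seq1 vs Seq2: 5
  Seq1 vs Seq3: 6
  Seq2 vs Seq3: 10
The smallest is 5, between Seq1 and Seq2.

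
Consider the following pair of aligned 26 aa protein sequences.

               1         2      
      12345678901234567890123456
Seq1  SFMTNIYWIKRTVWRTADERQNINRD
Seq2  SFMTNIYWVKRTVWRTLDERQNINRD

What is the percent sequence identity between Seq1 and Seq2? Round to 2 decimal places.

The sequences differ at positions 9 (I/V), 17 (A/L).
24 of the 26 sites match, so the percent identity is 24/26 × 100 = 92.31%.

92.31%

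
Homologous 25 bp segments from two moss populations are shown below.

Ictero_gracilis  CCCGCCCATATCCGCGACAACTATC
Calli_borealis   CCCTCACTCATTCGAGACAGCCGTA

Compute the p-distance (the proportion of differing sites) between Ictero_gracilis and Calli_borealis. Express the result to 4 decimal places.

0.4000

The sequences differ at positions 4 (G/T), 6 (C/A), 8 (A/T), 9 (T/C), 12 (C/T), 15 (C/A), 20 (A/G), 22 (T/C), 23 (A/G), 25 (C/A).
There are 10 differences over 25 sites, so p = 10/25 = 0.4000.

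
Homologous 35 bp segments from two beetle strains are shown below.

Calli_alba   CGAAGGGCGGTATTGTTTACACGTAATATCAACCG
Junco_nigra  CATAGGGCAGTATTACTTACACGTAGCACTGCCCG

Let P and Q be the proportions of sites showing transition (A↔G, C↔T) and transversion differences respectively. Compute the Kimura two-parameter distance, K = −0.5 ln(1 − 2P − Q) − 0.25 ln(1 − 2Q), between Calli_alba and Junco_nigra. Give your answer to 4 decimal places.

The sequences differ at positions 2 (G/A, transition), 3 (A/T, transversion), 9 (G/A, transition), 15 (G/A, transition), 16 (T/C, transition), 26 (A/G, transition), 27 (T/C, transition), 29 (T/C, transition), 30 (C/T, transition), 31 (A/G, transition), 32 (A/C, transversion).
Of the 11 differences, 9 transitions and 2 transversions over 35 sites: P = 9/35 = 0.257143, Q = 2/35 = 0.057143.
d = −0.5·ln(0.428571) − 0.25·ln(0.885714) = −0.5·(-0.847299) − 0.25·(-0.121361) = 0.4540.

0.4540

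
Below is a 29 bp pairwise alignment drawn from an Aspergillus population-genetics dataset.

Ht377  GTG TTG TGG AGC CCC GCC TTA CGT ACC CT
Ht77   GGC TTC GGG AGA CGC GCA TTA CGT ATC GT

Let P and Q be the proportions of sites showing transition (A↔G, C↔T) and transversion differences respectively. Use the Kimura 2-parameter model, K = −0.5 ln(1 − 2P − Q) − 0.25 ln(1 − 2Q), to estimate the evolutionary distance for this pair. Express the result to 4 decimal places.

Mismatches occur at site 2 (T→G, transversion), site 3 (G→C, transversion), site 6 (G→C, transversion), site 7 (T→G, transversion), site 12 (C→A, transversion), site 14 (C→G, transversion), site 18 (C→A, transversion), site 26 (C→T, transition), site 28 (C→G, transversion).
Of the 9 differences, 1 transition and 8 transversions over 29 sites: P = 1/29 = 0.034483, Q = 8/29 = 0.275862.
d = −0.5·ln(0.655172) − 0.25·ln(0.448276) = −0.5·(-0.422857) − 0.25·(-0.802346) = 0.4120.

0.4120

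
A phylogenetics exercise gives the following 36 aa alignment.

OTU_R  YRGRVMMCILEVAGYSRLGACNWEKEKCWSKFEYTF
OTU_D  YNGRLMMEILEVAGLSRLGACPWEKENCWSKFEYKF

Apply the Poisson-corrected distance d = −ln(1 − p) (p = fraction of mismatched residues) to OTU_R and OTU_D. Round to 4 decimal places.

0.2162

Mismatches occur at site 2 (R/N), site 5 (V/L), site 8 (C/E), site 15 (Y/L), site 22 (N/P), site 27 (K/N), site 35 (T/K).
p = 7/36 = 0.194444.
d = −ln(1 − 0.194444) = −ln(0.805556) = 0.2162.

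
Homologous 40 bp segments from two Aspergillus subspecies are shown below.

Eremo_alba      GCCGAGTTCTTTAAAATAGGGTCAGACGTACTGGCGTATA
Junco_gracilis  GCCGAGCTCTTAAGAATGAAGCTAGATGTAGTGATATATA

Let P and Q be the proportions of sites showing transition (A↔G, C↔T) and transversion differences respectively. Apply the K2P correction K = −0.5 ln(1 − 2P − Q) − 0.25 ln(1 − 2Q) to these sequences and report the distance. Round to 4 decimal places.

Mismatches occur at site 7 (T→C, transition), site 12 (T→A, transversion), site 14 (A→G, transition), site 18 (A→G, transition), site 19 (G→A, transition), site 20 (G→A, transition), site 22 (T→C, transition), site 23 (C→T, transition), site 27 (C→T, transition), site 31 (C→G, transversion), site 34 (G→A, transition), site 35 (C→T, transition), site 36 (G→A, transition).
Of the 13 differences, 11 transitions and 2 transversions over 40 sites: P = 11/40 = 0.275000, Q = 2/40 = 0.050000.
d = −0.5·ln(0.400000) − 0.25·ln(0.900000) = −0.5·(-0.916291) − 0.25·(-0.105361) = 0.4845.

0.4845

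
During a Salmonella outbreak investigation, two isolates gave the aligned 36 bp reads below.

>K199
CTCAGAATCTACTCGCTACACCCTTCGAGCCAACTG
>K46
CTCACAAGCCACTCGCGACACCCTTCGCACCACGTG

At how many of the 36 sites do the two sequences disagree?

Mismatches occur at site 5 (G↔C), site 8 (T↔G), site 10 (T↔C), site 17 (T↔G), site 28 (A↔C), site 29 (G↔A), site 33 (A↔C), site 34 (C↔G).
That gives 8 mismatches out of 36 aligned sites, so the Hamming distance is 8.

8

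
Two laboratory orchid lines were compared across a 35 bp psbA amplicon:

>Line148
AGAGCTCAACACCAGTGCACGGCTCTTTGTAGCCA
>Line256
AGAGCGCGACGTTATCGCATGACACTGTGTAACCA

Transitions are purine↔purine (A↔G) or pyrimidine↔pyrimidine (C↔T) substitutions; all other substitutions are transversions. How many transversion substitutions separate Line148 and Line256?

Mismatches occur at site 6 (T↔G, transversion), site 8 (A↔G, transition), site 11 (A↔G, transition), site 12 (C↔T, transition), site 13 (C↔T, transition), site 15 (G↔T, transversion), site 16 (T↔C, transition), site 20 (C↔T, transition), site 22 (G↔A, transition), site 24 (T↔A, transversion), site 27 (T↔G, transversion), site 32 (G↔A, transition).
Of the 12 differences, 8 transitions and 4 transversions, so the answer is 4.

4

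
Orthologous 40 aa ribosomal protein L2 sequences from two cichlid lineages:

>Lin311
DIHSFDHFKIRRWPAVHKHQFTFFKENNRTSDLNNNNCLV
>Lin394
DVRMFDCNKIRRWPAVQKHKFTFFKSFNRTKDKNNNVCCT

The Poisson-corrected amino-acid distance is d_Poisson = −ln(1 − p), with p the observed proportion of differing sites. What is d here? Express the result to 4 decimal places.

Differing sites — 2:I/V; 3:H/R; 4:S/M; 7:H/C; 8:F/N; 17:H/Q; 20:Q/K; 26:E/S; 27:N/F; 31:S/K; 33:L/K; 37:N/V; 39:L/C; 40:V/T.
p = 14/40 = 0.350000.
d = −ln(1 − 0.350000) = −ln(0.650000) = 0.4308.

0.4308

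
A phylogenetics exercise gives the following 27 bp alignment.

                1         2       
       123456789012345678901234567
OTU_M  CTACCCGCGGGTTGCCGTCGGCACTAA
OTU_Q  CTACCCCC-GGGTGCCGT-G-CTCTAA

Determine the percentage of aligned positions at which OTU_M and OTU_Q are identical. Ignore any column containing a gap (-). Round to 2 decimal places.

Excluding the 3 gap columns leaves 24 comparable sites.
The sequences differ at positions 7 (G/C), 12 (T/G), 23 (A/T).
21 of the 24 comparable sites match, so the percent identity is 21/24 × 100 = 87.50%.

87.50%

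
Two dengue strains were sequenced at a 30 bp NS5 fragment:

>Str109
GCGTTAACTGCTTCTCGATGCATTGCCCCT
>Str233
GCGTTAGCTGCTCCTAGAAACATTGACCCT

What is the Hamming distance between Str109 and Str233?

Mismatches occur at site 7 (A↔G), site 13 (T↔C), site 16 (C↔A), site 19 (T↔A), site 20 (G↔A), site 26 (C↔A).
That gives 6 mismatches out of 30 aligned sites, so the Hamming distance is 6.

6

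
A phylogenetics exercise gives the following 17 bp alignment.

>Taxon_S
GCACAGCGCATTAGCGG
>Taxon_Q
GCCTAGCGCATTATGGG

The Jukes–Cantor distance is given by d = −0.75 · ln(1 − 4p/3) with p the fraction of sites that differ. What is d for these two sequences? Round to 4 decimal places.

0.2824

The sequences differ at positions 3 (A/C), 4 (C/T), 14 (G/T), 15 (C/G).
p = 4/17 = 0.235294.
d = −0.75 · ln(1 − (4/3)·0.235294) = −0.75 · ln(0.686275) = −0.75 · (-0.376477) = 0.2824.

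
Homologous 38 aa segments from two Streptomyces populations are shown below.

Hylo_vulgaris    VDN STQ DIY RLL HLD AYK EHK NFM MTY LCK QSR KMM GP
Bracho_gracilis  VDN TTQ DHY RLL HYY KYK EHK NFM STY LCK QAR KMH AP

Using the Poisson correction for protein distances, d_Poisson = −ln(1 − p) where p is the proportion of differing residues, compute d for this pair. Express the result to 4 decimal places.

Mismatches occur at site 4 (S↔T), site 8 (I↔H), site 14 (L↔Y), site 15 (D↔Y), site 16 (A↔K), site 25 (M↔S), site 32 (S↔A), site 36 (M↔H), site 37 (G↔A).
p = 9/38 = 0.236842.
d = −ln(1 − 0.236842) = −ln(0.763158) = 0.2703.

0.2703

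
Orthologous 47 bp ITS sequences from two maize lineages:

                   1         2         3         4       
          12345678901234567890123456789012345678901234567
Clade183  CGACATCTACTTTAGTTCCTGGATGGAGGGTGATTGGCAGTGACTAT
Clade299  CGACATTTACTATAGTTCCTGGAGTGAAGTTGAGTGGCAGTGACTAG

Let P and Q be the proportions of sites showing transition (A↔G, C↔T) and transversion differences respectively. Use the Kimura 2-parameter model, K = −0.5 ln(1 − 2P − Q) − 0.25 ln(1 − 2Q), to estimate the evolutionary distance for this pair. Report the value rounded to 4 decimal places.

Mismatches occur at site 7 (C→T, transition), site 12 (T→A, transversion), site 24 (T→G, transversion), site 25 (G→T, transversion), site 28 (G→A, transition), site 30 (G→T, transversion), site 34 (T→G, transversion), site 47 (T→G, transversion).
Of the 8 differences, 2 transitions and 6 transversions over 47 sites: P = 2/47 = 0.042553, Q = 6/47 = 0.127660.
d = −0.5·ln(0.787234) − 0.25·ln(0.744680) = −0.5·(-0.239230) − 0.25·(-0.294801) = 0.1933.

0.1933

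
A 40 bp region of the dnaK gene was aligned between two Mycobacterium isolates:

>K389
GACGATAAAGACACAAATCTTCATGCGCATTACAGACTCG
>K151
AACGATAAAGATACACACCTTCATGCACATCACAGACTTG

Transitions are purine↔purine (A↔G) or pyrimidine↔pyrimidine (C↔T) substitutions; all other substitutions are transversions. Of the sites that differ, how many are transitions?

Mismatches occur at site 1 (G/A, transition), site 12 (C/T, transition), site 16 (A/C, transversion), site 18 (T/C, transition), site 27 (G/A, transition), site 31 (T/C, transition), site 39 (C/T, transition).
Of the 7 differences, 6 transitions and 1 transversion, so the answer is 6.

6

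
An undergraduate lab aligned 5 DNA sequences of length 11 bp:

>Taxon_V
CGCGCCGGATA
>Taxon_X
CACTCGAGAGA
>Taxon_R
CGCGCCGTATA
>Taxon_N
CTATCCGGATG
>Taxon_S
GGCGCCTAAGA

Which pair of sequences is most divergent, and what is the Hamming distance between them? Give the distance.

Pairwise Hamming distances:
  Taxon_V vs Taxon_X: 5
  Taxon_V vs Taxon_R: 1
  Taxon_V vs Taxon_N: 4
  Taxon_V vs Taxon_S: 4
  Taxon_X vs Taxon_R: 6
  Taxon_X vs Taxon_N: 6
  Taxon_X vs Taxon_S: 6
  Taxon_R vs Taxon_N: 5
  Taxon_R vs Taxon_S: 4
  Taxon_N vs Taxon_S: 8
The largest is 8, between Taxon_N and Taxon_S.

8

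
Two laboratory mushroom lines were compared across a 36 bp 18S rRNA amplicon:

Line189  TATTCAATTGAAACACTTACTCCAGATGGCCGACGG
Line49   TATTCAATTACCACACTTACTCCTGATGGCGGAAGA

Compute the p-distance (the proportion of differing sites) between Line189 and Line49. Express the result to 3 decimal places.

0.194

The sequences differ at positions 10 (G/A), 11 (A/C), 12 (A/C), 24 (A/T), 31 (C/G), 34 (C/A), 36 (G/A).
There are 7 differences over 36 sites, so p = 7/36 = 0.194.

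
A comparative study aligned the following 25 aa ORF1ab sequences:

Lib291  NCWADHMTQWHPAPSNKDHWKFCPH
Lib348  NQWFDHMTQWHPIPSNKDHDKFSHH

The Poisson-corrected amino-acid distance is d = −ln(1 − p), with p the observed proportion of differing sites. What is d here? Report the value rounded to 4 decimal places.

The sequences differ at positions 2 (C/Q), 4 (A/F), 13 (A/I), 20 (W/D), 23 (C/S), 24 (P/H).
p = 6/25 = 0.240000.
d = −ln(1 − 0.240000) = −ln(0.760000) = 0.2744.

0.2744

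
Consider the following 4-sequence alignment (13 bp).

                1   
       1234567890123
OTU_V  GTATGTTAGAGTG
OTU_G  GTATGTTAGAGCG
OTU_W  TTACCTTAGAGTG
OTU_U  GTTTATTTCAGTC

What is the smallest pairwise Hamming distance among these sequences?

1

Pairwise Hamming distances:
  OTU_V vs OTU_G: 1
  OTU_V vs OTU_W: 3
  OTU_V vs OTU_U: 5
  OTU_G vs OTU_W: 4
  OTU_G vs OTU_U: 6
  OTU_W vs OTU_U: 7
The smallest is 1, between OTU_V and OTU_G.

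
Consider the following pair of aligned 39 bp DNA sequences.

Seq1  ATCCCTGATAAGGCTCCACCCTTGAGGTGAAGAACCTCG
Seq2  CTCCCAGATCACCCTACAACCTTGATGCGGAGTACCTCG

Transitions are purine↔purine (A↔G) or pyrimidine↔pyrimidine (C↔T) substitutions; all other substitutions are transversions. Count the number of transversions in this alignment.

9

The sequences differ at positions 1 (A/C, transversion), 6 (T/A, transversion), 10 (A/C, transversion), 12 (G/C, transversion), 13 (G/C, transversion), 16 (C/A, transversion), 19 (C/A, transversion), 26 (G/T, transversion), 28 (T/C, transition), 30 (A/G, transition), 33 (A/T, transversion).
Of the 11 differences, 2 transitions and 9 transversions, so the answer is 9.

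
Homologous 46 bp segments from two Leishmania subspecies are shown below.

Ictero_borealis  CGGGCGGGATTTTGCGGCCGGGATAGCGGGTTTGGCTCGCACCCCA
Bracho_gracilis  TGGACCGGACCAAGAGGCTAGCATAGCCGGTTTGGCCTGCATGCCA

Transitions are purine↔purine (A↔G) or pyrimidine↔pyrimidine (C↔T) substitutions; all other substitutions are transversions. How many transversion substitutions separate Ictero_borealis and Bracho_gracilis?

7

Mismatches occur at site 1 (C/T, transition), site 4 (G/A, transition), site 6 (G/C, transversion), site 10 (T/C, transition), site 11 (T/C, transition), site 12 (T/A, transversion), site 13 (T/A, transversion), site 15 (C/A, transversion), site 19 (C/T, transition), site 20 (G/A, transition), site 22 (G/C, transversion), site 28 (G/C, transversion), site 37 (T/C, transition), site 38 (C/T, transition), site 42 (C/T, transition), site 43 (C/G, transversion).
Of the 16 differences, 9 transitions and 7 transversions, so the answer is 7.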